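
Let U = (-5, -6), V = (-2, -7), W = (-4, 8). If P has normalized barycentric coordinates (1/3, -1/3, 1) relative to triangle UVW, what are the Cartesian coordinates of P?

(-5, 25/3)

P = (1/3)·U + (-1/3)·V + 1·W.
x-coordinate: (1/3)·(-5) + (-1/3)·(-2) + 1·(-4) = -5.
y-coordinate: (1/3)·(-6) + (-1/3)·(-7) + 1·8 = 25/3.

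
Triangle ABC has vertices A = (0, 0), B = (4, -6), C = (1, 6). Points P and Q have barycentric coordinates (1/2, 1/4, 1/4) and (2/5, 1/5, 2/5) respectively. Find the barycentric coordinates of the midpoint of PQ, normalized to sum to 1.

(9/20, 9/40, 13/40)

Since both coordinate triples sum to 1, the midpoint's barycentrics are the componentwise average.
(1/2+2/5)/2 = 9/20; similarly 9/40 and 13/40.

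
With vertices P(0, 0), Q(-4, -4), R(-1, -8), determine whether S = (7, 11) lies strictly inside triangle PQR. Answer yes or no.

no

Barycentric coordinates of S: (89/28, -45/28, -4/7).
The three coordinates are positive, negative, negative; a point is interior exactly when all three are positive.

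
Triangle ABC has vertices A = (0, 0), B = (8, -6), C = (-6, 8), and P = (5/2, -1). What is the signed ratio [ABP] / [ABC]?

1/4

[ABC] = ½·(0·(-6−8) + 8·(8−0) + (-6)·(0−(-6))) = ½·(0 + 64 − 36) = 14.
[ABP] = ½·(0·(-6−(-1)) + 8·(-1−0) + (5/2)·(0−(-6))) = ½·(0 − 8 + 15) = 7/2, so the ratio is (7/2)/14 = 1/4.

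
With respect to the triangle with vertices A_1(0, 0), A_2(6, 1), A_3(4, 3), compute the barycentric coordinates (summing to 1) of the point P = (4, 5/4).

Signed area of the reference triangle: [A_1A_2A_3] = ½·(0·(1−3) + 6·(3−0) + 4·(0−1)) = ½·(0 + 18 − 4) = 7.
[PA_2A_3] = ½·(4·(1−3) + 6·(3−(5/4)) + 4·(5/4−1)) = ½·(-8 + 21/2 + 1) = 7/4, so the A_1-coordinate is (7/4)/7 = 1/4.
[A_1PA_3] = ½·(0·(5/4−3) + 4·(3−0) + 4·(0−(5/4))) = ½·(0 + 12 − 5) = 7/2, so the A_2-coordinate is 1/2.
[A_1A_2P] = ½·(0·(1−(5/4)) + 6·(5/4−0) + 4·(0−1)) = ½·(0 + 15/2 − 4) = 7/4, so the A_3-coordinate is 1/4.
Check: 1/4 + 1/2 + 1/4 = 1.

(1/4, 1/2, 1/4)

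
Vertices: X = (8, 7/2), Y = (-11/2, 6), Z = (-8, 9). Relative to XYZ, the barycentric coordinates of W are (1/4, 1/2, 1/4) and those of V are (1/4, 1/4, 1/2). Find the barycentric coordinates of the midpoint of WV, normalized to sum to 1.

Since both coordinate triples sum to 1, the midpoint's barycentrics are the componentwise average.
(1/4+1/4)/2 = 1/4; similarly 3/8 and 3/8.

(1/4, 3/8, 3/8)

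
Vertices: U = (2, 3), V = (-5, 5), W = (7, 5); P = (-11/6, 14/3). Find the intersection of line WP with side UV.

Barycentric coordinates of P with respect to UVW: (1/6, 2/3, 1/6).
On side UV the W-coordinate is zero; dropping P's W-weight 1/6 and renormalizing the remaining 1/6 : 2/3 gives weights 1/5, 4/5 on U, V.
Q = (1/5)·(2, 3) + (4/5)·(-5, 5) = (-18/5, 23/5).

(-18/5, 23/5)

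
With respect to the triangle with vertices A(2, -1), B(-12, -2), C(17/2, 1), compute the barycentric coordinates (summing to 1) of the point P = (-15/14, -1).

Signed area of the reference triangle: [ABC] = ½·(2·(-2−1) + (-12)·(1−(-1)) + (17/2)·(-1−(-2))) = ½·(-6 − 24 + 17/2) = -43/4.
[PBC] = ½·((-15/14)·(-2−1) + (-12)·(1−(-1)) + (17/2)·(-1−(-2))) = ½·(45/14 − 24 + 17/2) = -43/7, so the A-coordinate is (-43/7)/(-43/4) = 4/7.
[APC] = ½·(2·(-1−1) + (-15/14)·(1−(-1)) + (17/2)·(-1−(-1))) = ½·(-4 − 15/7 + 0) = -43/14, so the B-coordinate is 2/7.
[ABP] = ½·(2·(-2−(-1)) + (-12)·(-1−(-1)) + (-15/14)·(-1−(-2))) = ½·(-2 + 0 − 15/14) = -43/28, so the C-coordinate is 1/7.
Check: 4/7 + 2/7 + 1/7 = 1.

(4/7, 2/7, 1/7)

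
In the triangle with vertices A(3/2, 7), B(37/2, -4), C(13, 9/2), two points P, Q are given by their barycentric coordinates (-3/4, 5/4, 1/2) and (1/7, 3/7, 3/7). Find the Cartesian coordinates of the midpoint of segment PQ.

(591/28, -95/28)

Barycentric coordinates of the midpoint are the average: (-17/56, 47/56, 13/28).
Converting: (-17/56)·A + (47/56)·B + (13/28)·C = (591/28, -95/28).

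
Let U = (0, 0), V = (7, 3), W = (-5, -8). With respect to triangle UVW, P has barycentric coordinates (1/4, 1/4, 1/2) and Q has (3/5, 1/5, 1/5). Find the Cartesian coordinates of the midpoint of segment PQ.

Barycentric coordinates of the midpoint are the average: (17/40, 9/40, 7/20).
Converting: (17/40)·U + (9/40)·V + (7/20)·W = (-7/40, -17/8).

(-7/40, -17/8)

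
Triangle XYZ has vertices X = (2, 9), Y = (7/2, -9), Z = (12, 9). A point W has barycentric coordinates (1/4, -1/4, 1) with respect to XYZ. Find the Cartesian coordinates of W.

(93/8, 27/2)

W = (1/4)·X + (-1/4)·Y + 1·Z.
x-coordinate: (1/4)·2 + (-1/4)·(7/2) + 1·12 = 93/8.
y-coordinate: (1/4)·9 + (-1/4)·(-9) + 1·9 = 27/2.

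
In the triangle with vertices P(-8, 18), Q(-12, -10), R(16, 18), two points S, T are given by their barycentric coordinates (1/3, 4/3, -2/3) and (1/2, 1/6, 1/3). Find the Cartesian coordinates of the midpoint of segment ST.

Barycentric coordinates of the midpoint are the average: (5/12, 3/4, -1/6).
Converting: (5/12)·P + (3/4)·Q + (-1/6)·R = (-15, -3).

(-15, -3)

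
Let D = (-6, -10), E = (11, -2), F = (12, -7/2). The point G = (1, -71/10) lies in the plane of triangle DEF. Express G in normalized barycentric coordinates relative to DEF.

Signed area of the reference triangle: [DEF] = ½·((-6)·(-2−(-7/2)) + 11·(-7/2−(-10)) + 12·(-10−(-2))) = ½·(-9 + 143/2 − 96) = -67/4.
[GEF] = ½·(1·(-2−(-7/2)) + 11·(-7/2−(-71/10)) + 12·(-71/10−(-2))) = ½·(3/2 + 198/5 − 306/5) = -201/20, so the D-coordinate is (-201/20)/(-67/4) = 3/5.
[DGF] = ½·((-6)·(-71/10−(-7/2)) + 1·(-7/2−(-10)) + 12·(-10−(-71/10))) = ½·(108/5 + 13/2 − 174/5) = -67/20, so the E-coordinate is 1/5.
[DEG] = ½·((-6)·(-2−(-71/10)) + 11·(-71/10−(-10)) + 1·(-10−(-2))) = ½·(-153/5 + 319/10 − 8) = -67/20, so the F-coordinate is 1/5.

(3/5, 1/5, 1/5)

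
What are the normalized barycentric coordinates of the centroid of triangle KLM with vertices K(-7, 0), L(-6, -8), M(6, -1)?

(1/3, 1/3, 1/3)

The centroid is the average of the vertices, so each weight is 1/3.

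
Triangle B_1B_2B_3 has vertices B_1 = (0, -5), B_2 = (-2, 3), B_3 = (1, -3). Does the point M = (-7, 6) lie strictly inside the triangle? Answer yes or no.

Barycentric coordinates of M: (7/4, 25/12, -17/6).
The three coordinates are positive, positive, negative; a point is interior exactly when all three are positive.

no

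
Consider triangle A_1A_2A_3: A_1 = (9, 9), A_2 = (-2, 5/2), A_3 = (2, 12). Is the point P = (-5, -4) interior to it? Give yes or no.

no

Barycentric coordinates of P: (-5/157, 266/157, -104/157).
The three coordinates are negative, positive, negative; a point is interior exactly when all three are positive.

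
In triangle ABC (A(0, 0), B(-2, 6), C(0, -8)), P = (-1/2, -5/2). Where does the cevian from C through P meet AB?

Barycentric coordinates of P with respect to ABC: (1/4, 1/4, 1/2).
On side AB the C-coordinate is zero; dropping P's C-weight 1/2 and renormalizing the remaining 1/4 : 1/4 gives weights 1/2, 1/2 on A, B.
Q = (1/2)·(0, 0) + (1/2)·(-2, 6) = (-1, 3).

(-1, 3)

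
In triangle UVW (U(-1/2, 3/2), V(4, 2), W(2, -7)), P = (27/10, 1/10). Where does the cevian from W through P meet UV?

(23/8, 15/8)

Barycentric coordinates of P with respect to UVW: (1/5, 3/5, 1/5).
On side UV the W-coordinate is zero; dropping P's W-weight 1/5 and renormalizing the remaining 1/5 : 3/5 gives weights 1/4, 3/4 on U, V.
Q = (1/4)·(-1/2, 3/2) + (3/4)·(4, 2) = (23/8, 15/8).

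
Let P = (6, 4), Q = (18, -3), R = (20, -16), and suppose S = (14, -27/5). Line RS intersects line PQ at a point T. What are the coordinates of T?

(10, 5/3)

Barycentric coordinates of S with respect to PQR: (2/5, 1/5, 2/5).
On side PQ the R-coordinate is zero; dropping S's R-weight 2/5 and renormalizing the remaining 2/5 : 1/5 gives weights 2/3, 1/3 on P, Q.
T = (2/3)·(6, 4) + (1/3)·(18, -3) = (10, 5/3).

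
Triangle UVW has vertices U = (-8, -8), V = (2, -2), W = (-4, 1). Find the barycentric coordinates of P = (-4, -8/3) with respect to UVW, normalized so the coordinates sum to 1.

Signed area of the reference triangle: [UVW] = ½·((-8)·(-2−1) + 2·(1−(-8)) + (-4)·(-8−(-2))) = ½·(24 + 18 + 24) = 33.
[PVW] = ½·((-4)·(-2−1) + 2·(1−(-8/3)) + (-4)·(-8/3−(-2))) = ½·(12 + 22/3 + 8/3) = 11, so the U-coordinate is 11/33 = 1/3.
[UPW] = ½·((-8)·(-8/3−1) + (-4)·(1−(-8)) + (-4)·(-8−(-8/3))) = ½·(88/3 − 36 + 64/3) = 22/3, so the V-coordinate is 2/9.
[UVP] = ½·((-8)·(-2−(-8/3)) + 2·(-8/3−(-8)) + (-4)·(-8−(-2))) = ½·(-16/3 + 32/3 + 24) = 44/3, so the W-coordinate is 4/9.
Check: 1/3 + 2/9 + 4/9 = 1.

(1/3, 2/9, 4/9)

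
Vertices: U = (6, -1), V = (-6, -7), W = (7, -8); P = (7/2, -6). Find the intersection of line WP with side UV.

(0, -4)

Barycentric coordinates of P with respect to UVW: (1/4, 1/4, 1/2).
On side UV the W-coordinate is zero; dropping P's W-weight 1/2 and renormalizing the remaining 1/4 : 1/4 gives weights 1/2, 1/2 on U, V.
Q = (1/2)·(6, -1) + (1/2)·(-6, -7) = (0, -4).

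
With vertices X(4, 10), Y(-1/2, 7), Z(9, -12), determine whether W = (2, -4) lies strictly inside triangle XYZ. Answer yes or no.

no

Barycentric coordinates of W: (-1/2, 1, 1/2).
The three coordinates are negative, positive, positive; a point is interior exactly when all three are positive.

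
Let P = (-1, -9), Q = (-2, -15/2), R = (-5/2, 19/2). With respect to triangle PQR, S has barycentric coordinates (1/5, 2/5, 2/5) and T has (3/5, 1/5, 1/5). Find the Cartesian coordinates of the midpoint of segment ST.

(-7/4, -3)

Barycentric coordinates of the midpoint are the average: (2/5, 3/10, 3/10).
Converting: (2/5)·P + (3/10)·Q + (3/10)·R = (-7/4, -3).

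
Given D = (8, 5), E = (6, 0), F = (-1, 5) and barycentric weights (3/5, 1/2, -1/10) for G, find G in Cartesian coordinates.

G = (3/5)·D + (1/2)·E + (-1/10)·F.
x-coordinate: (3/5)·8 + (1/2)·6 + (-1/10)·(-1) = 79/10.
y-coordinate: (3/5)·5 + (1/2)·0 + (-1/10)·5 = 5/2.

(79/10, 5/2)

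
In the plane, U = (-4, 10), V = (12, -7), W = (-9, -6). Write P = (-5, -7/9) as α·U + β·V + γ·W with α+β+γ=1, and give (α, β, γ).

Signed area of the reference triangle: [UVW] = ½·((-4)·(-7−(-6)) + 12·(-6−10) + (-9)·(10−(-7))) = ½·(4 − 192 − 153) = -341/2.
[PVW] = ½·((-5)·(-7−(-6)) + 12·(-6−(-7/9)) + (-9)·(-7/9−(-7))) = ½·(5 − 188/3 − 56) = -341/6, so the U-coordinate is (-341/6)/(-341/2) = 1/3.
[UPW] = ½·((-4)·(-7/9−(-6)) + (-5)·(-6−10) + (-9)·(10−(-7/9))) = ½·(-188/9 + 80 − 97) = -341/18, so the V-coordinate is 1/9.
[UVP] = ½·((-4)·(-7−(-7/9)) + 12·(-7/9−10) + (-5)·(10−(-7))) = ½·(224/9 − 388/3 − 85) = -1705/18, so the W-coordinate is 5/9.

(1/3, 1/9, 5/9)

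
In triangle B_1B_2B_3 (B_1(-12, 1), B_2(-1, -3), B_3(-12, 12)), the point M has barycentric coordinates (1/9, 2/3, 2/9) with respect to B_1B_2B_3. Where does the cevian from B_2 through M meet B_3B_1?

(-12, 25/3)

Line B_2M meets B_3B_1 where the B_2-coordinate vanishes; zeroing M's B_2-weight and renormalizing leaves B_3, B_1-weights 2/9 : 1/9 → (2/3, 1/3).
So N = (2/3)·B_3 + (1/3)·B_1 = (-12, 25/3).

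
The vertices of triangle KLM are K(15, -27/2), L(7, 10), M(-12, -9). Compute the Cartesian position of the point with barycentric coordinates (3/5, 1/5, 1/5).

N = (3/5)·K + (1/5)·L + (1/5)·M.
x-coordinate: (3/5)·15 + (1/5)·7 + (1/5)·(-12) = 8.
y-coordinate: (3/5)·(-27/2) + (1/5)·10 + (1/5)·(-9) = -79/10.

(8, -79/10)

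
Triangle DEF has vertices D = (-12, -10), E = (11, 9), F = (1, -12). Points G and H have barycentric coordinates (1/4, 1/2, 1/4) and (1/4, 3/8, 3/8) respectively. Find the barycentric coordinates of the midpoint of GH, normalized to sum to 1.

Since both coordinate triples sum to 1, the midpoint's barycentrics are the componentwise average.
(1/4+1/4)/2 = 1/4; similarly 7/16 and 5/16.

(1/4, 7/16, 5/16)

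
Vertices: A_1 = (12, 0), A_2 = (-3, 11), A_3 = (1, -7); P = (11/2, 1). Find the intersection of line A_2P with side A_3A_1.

(25/3, -7/3)

Barycentric coordinates of P with respect to A_1A_2A_3: (1/2, 1/4, 1/4).
On side A_3A_1 the A_2-coordinate is zero; dropping P's A_2-weight 1/4 and renormalizing the remaining 1/4 : 1/2 gives weights 1/3, 2/3 on A_3, A_1.
Q = (1/3)·(1, -7) + (2/3)·(12, 0) = (25/3, -7/3).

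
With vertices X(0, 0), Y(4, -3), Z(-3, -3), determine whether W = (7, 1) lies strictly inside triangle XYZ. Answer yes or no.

no

Barycentric coordinates of W: (4/3, 6/7, -25/21).
The three coordinates are positive, positive, negative; a point is interior exactly when all three are positive.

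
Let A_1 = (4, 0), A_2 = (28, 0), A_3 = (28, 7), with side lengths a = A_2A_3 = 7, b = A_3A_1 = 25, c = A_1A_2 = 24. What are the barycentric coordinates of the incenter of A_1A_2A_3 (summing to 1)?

The incenter has barycentric coordinates proportional to the opposite side lengths: (7 : 25 : 24).
Normalizing by 7+25+24 = 56 gives (1/8, 25/56, 3/7).

(1/8, 25/56, 3/7)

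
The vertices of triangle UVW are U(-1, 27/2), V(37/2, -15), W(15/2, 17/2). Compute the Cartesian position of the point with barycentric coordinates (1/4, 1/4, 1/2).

(65/8, 31/8)

P = (1/4)·U + (1/4)·V + (1/2)·W.
x-coordinate: (1/4)·(-1) + (1/4)·(37/2) + (1/2)·(15/2) = 65/8.
y-coordinate: (1/4)·(27/2) + (1/4)·(-15) + (1/2)·(17/2) = 31/8.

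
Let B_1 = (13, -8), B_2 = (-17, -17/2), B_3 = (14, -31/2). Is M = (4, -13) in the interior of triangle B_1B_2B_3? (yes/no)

yes

Barycentric coordinates of M: (15/451, 145/451, 291/451).
The three coordinates are positive, positive, positive; a point is interior exactly when all three are positive.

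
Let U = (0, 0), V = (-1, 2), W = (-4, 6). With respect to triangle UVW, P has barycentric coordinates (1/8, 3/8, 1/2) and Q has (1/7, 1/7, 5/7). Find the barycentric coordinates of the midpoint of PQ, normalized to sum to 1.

(15/112, 29/112, 17/28)

Since both coordinate triples sum to 1, the midpoint's barycentrics are the componentwise average.
(1/8+1/7)/2 = 15/112; similarly 29/112 and 17/28.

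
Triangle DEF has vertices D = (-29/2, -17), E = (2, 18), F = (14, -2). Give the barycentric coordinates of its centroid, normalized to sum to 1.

The centroid is the average of the vertices, so each weight is 1/3.

(1/3, 1/3, 1/3)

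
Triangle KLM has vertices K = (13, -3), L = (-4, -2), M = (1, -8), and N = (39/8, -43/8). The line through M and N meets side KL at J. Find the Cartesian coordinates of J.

Barycentric coordinates of N with respect to KLM: (3/8, 1/8, 1/2).
On side KL the M-coordinate is zero; dropping N's M-weight 1/2 and renormalizing the remaining 3/8 : 1/8 gives weights 3/4, 1/4 on K, L.
J = (3/4)·(13, -3) + (1/4)·(-4, -2) = (35/4, -11/4).

(35/4, -11/4)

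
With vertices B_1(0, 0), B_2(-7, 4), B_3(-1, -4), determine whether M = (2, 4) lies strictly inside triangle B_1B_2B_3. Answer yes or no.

Barycentric coordinates of M: (9/4, -1/8, -9/8).
The three coordinates are positive, negative, negative; a point is interior exactly when all three are positive.

no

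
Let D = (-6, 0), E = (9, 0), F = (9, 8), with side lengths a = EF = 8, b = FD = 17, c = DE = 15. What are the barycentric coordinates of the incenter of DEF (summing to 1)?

The incenter has barycentric coordinates proportional to the opposite side lengths: (8 : 17 : 15).
Normalizing by 8+17+15 = 40 gives (1/5, 17/40, 3/8).

(1/5, 17/40, 3/8)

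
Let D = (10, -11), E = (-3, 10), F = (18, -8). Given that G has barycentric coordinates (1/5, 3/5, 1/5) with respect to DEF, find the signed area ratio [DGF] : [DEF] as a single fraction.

3/5

The signed ratio [DGF]/[DEF] equals the barycentric coordinate of G at vertex E, which is 3/5.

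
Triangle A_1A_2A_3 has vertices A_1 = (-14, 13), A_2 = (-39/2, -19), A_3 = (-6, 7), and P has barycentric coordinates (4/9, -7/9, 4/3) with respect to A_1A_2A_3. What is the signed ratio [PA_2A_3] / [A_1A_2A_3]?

4/9

The signed ratio [PA_2A_3]/[A_1A_2A_3] equals the barycentric coordinate of P at vertex A_1, which is 4/9.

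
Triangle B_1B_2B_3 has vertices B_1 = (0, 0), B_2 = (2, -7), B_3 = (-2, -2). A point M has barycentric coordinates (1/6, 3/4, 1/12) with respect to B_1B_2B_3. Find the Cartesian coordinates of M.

M = (1/6)·B_1 + (3/4)·B_2 + (1/12)·B_3.
x-coordinate: (1/6)·0 + (3/4)·2 + (1/12)·(-2) = 4/3.
y-coordinate: (1/6)·0 + (3/4)·(-7) + (1/12)·(-2) = -65/12.

(4/3, -65/12)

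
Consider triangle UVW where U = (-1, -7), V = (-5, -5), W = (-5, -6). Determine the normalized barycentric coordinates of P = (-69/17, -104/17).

(4/17, 2/17, 11/17)

Signed area of the reference triangle: [UVW] = ½·((-1)·(-5−(-6)) + (-5)·(-6−(-7)) + (-5)·(-7−(-5))) = ½·(-1 − 5 + 10) = 2.
[PVW] = ½·((-69/17)·(-5−(-6)) + (-5)·(-6−(-104/17)) + (-5)·(-104/17−(-5))) = ½·(-69/17 − 10/17 + 95/17) = 8/17, so the U-coordinate is (8/17)/2 = 4/17.
[UPW] = ½·((-1)·(-104/17−(-6)) + (-69/17)·(-6−(-7)) + (-5)·(-7−(-104/17))) = ½·(2/17 − 69/17 + 75/17) = 4/17, so the V-coordinate is 2/17.
[UVP] = ½·((-1)·(-5−(-104/17)) + (-5)·(-104/17−(-7)) + (-69/17)·(-7−(-5))) = ½·(-19/17 − 75/17 + 138/17) = 22/17, so the W-coordinate is 11/17.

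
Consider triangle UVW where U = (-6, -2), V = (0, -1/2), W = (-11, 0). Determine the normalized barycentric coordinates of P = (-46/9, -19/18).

Signed area of the reference triangle: [UVW] = ½·((-6)·(-1/2−0) + 0·(0−(-2)) + (-11)·(-2−(-1/2))) = ½·(3 + 0 + 33/2) = 39/4.
[PVW] = ½·((-46/9)·(-1/2−0) + 0·(0−(-19/18)) + (-11)·(-19/18−(-1/2))) = ½·(23/9 + 0 + 55/9) = 13/3, so the U-coordinate is (13/3)/(39/4) = 4/9.
[UPW] = ½·((-6)·(-19/18−0) + (-46/9)·(0−(-2)) + (-11)·(-2−(-19/18))) = ½·(19/3 − 92/9 + 187/18) = 13/4, so the V-coordinate is 1/3.
[UVP] = ½·((-6)·(-1/2−(-19/18)) + 0·(-19/18−(-2)) + (-46/9)·(-2−(-1/2))) = ½·(-10/3 + 0 + 23/3) = 13/6, so the W-coordinate is 2/9.
Check: 4/9 + 1/3 + 2/9 = 1.

(4/9, 1/3, 2/9)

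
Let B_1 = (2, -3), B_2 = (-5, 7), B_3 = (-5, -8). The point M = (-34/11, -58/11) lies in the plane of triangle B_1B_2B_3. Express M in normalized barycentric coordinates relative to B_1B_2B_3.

Signed area of the reference triangle: [B_1B_2B_3] = ½·(2·(7−(-8)) + (-5)·(-8−(-3)) + (-5)·(-3−7)) = ½·(30 + 25 + 50) = 105/2.
[MB_2B_3] = ½·((-34/11)·(7−(-8)) + (-5)·(-8−(-58/11)) + (-5)·(-58/11−7)) = ½·(-510/11 + 150/11 + 675/11) = 315/22, so the B_1-coordinate is (315/22)/(105/2) = 3/11.
[B_1MB_3] = ½·(2·(-58/11−(-8)) + (-34/11)·(-8−(-3)) + (-5)·(-3−(-58/11))) = ½·(60/11 + 170/11 − 125/11) = 105/22, so the B_2-coordinate is 1/11.
[B_1B_2M] = ½·(2·(7−(-58/11)) + (-5)·(-58/11−(-3)) + (-34/11)·(-3−7)) = ½·(270/11 + 125/11 + 340/11) = 735/22, so the B_3-coordinate is 7/11.
Check: 3/11 + 1/11 + 7/11 = 1.

(3/11, 1/11, 7/11)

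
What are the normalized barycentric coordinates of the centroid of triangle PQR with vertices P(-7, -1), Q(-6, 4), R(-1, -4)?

The centroid is the average of the vertices, so each weight is 1/3.

(1/3, 1/3, 1/3)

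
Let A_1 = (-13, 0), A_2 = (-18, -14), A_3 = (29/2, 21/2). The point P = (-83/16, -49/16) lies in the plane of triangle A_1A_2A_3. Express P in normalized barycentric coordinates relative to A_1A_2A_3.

Signed area of the reference triangle: [A_1A_2A_3] = ½·((-13)·(-14−(21/2)) + (-18)·(21/2−0) + (29/2)·(0−(-14))) = ½·(637/2 − 189 + 203) = 665/4.
[PA_2A_3] = ½·((-83/16)·(-14−(21/2)) + (-18)·(21/2−(-49/16)) + (29/2)·(-49/16−(-14))) = ½·(4067/32 − 1953/8 + 5075/32) = 665/32, so the A_1-coordinate is (665/32)/(665/4) = 1/8.
[A_1PA_3] = ½·((-13)·(-49/16−(21/2)) + (-83/16)·(21/2−0) + (29/2)·(0−(-49/16))) = ½·(2821/16 − 1743/32 + 1421/32) = 665/8, so the A_2-coordinate is 1/2.
[A_1A_2P] = ½·((-13)·(-14−(-49/16)) + (-18)·(-49/16−0) + (-83/16)·(0−(-14))) = ½·(2275/16 + 441/8 − 581/8) = 1995/32, so the A_3-coordinate is 3/8.
Check: 1/8 + 1/2 + 3/8 = 1.

(1/8, 1/2, 3/8)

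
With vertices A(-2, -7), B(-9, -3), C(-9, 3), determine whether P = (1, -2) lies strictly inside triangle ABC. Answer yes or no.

no

Barycentric coordinates of P: (10/7, -65/42, 47/42).
The three coordinates are positive, negative, positive; a point is interior exactly when all three are positive.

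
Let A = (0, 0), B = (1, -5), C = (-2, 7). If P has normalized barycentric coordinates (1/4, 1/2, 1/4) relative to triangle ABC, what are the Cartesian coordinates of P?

(0, -3/4)

P = (1/4)·A + (1/2)·B + (1/4)·C.
x-coordinate: (1/4)·0 + (1/2)·1 + (1/4)·(-2) = 0.
y-coordinate: (1/4)·0 + (1/2)·(-5) + (1/4)·7 = -3/4.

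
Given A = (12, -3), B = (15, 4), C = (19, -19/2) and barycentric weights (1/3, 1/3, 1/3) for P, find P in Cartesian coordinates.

P = (1/3)·A + (1/3)·B + (1/3)·C.
x-coordinate: (1/3)·12 + (1/3)·15 + (1/3)·19 = 46/3.
y-coordinate: (1/3)·(-3) + (1/3)·4 + (1/3)·(-19/2) = -17/6.

(46/3, -17/6)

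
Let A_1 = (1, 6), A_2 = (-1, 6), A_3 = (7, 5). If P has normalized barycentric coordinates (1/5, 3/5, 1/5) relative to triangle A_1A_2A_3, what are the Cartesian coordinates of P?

(1, 29/5)

P = (1/5)·A_1 + (3/5)·A_2 + (1/5)·A_3.
x-coordinate: (1/5)·1 + (3/5)·(-1) + (1/5)·7 = 1.
y-coordinate: (1/5)·6 + (3/5)·6 + (1/5)·5 = 29/5.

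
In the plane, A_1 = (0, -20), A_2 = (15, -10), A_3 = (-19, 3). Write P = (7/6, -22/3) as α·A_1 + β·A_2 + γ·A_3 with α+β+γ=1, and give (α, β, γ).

(1/6, 1/2, 1/3)

Signed area of the reference triangle: [A_1A_2A_3] = ½·(0·(-10−3) + 15·(3−(-20)) + (-19)·(-20−(-10))) = ½·(0 + 345 + 190) = 535/2.
[PA_2A_3] = ½·((7/6)·(-10−3) + 15·(3−(-22/3)) + (-19)·(-22/3−(-10))) = ½·(-91/6 + 155 − 152/3) = 535/12, so the A_1-coordinate is (535/12)/(535/2) = 1/6.
[A_1PA_3] = ½·(0·(-22/3−3) + (7/6)·(3−(-20)) + (-19)·(-20−(-22/3))) = ½·(0 + 161/6 + 722/3) = 535/4, so the A_2-coordinate is 1/2.
[A_1A_2P] = ½·(0·(-10−(-22/3)) + 15·(-22/3−(-20)) + (7/6)·(-20−(-10))) = ½·(0 + 190 − 35/3) = 535/6, so the A_3-coordinate is 1/3.
Check: 1/6 + 1/2 + 1/3 = 1.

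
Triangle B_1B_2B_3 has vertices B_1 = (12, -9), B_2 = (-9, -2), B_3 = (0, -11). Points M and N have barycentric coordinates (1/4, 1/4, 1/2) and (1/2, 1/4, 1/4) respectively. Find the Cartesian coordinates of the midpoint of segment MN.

Barycentric coordinates of the midpoint are the average: (3/8, 1/4, 3/8).
Converting: (3/8)·B_1 + (1/4)·B_2 + (3/8)·B_3 = (9/4, -8).

(9/4, -8)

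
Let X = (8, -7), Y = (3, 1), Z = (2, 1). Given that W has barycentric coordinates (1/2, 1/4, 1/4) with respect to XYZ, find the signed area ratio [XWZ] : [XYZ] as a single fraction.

1/4

The signed ratio [XWZ]/[XYZ] equals the barycentric coordinate of W at vertex Y, which is 1/4.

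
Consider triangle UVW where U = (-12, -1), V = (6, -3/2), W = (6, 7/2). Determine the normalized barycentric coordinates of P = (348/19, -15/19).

(-13/19, 28/19, 4/19)

Signed area of the reference triangle: [UVW] = ½·((-12)·(-3/2−(7/2)) + 6·(7/2−(-1)) + 6·(-1−(-3/2))) = ½·(60 + 27 + 3) = 45.
[PVW] = ½·((348/19)·(-3/2−(7/2)) + 6·(7/2−(-15/19)) + 6·(-15/19−(-3/2))) = ½·(-1740/19 + 489/19 + 81/19) = -585/19, so the U-coordinate is (-585/19)/45 = -13/19.
[UPW] = ½·((-12)·(-15/19−(7/2)) + (348/19)·(7/2−(-1)) + 6·(-1−(-15/19))) = ½·(978/19 + 1566/19 − 24/19) = 1260/19, so the V-coordinate is 28/19.
[UVP] = ½·((-12)·(-3/2−(-15/19)) + 6·(-15/19−(-1)) + (348/19)·(-1−(-3/2))) = ½·(162/19 + 24/19 + 174/19) = 180/19, so the W-coordinate is 4/19.
Check: -13/19 + 28/19 + 4/19 = 1.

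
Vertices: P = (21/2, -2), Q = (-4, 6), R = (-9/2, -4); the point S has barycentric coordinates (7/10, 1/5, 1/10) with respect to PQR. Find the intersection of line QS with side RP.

Line QS meets RP where the Q-coordinate vanishes; zeroing S's Q-weight and renormalizing leaves R, P-weights 1/10 : 7/10 → (1/8, 7/8).
So T = (1/8)·R + (7/8)·P = (69/8, -9/4).

(69/8, -9/4)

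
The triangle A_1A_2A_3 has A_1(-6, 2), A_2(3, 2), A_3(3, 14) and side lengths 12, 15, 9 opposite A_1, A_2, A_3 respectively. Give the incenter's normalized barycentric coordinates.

The incenter has barycentric coordinates proportional to the opposite side lengths: (12 : 15 : 9).
Normalizing by 12+15+9 = 36 gives (1/3, 5/12, 1/4).

(1/3, 5/12, 1/4)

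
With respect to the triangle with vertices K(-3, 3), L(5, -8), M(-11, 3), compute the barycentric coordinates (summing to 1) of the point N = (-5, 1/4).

Signed area of the reference triangle: [KLM] = ½·((-3)·(-8−3) + 5·(3−3) + (-11)·(3−(-8))) = ½·(33 + 0 − 121) = -44.
[NLM] = ½·((-5)·(-8−3) + 5·(3−(1/4)) + (-11)·(1/4−(-8))) = ½·(55 + 55/4 − 363/4) = -11, so the K-coordinate is (-11)/(-44) = 1/4.
[KNM] = ½·((-3)·(1/4−3) + (-5)·(3−3) + (-11)·(3−(1/4))) = ½·(33/4 + 0 − 121/4) = -11, so the L-coordinate is 1/4.
[KLN] = ½·((-3)·(-8−(1/4)) + 5·(1/4−3) + (-5)·(3−(-8))) = ½·(99/4 − 55/4 − 55) = -22, so the M-coordinate is 1/2.

(1/4, 1/4, 1/2)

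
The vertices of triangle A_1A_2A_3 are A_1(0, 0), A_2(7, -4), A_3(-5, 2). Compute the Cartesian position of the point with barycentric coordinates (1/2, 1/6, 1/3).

(-1/2, 0)

P = (1/2)·A_1 + (1/6)·A_2 + (1/3)·A_3.
x-coordinate: (1/2)·0 + (1/6)·7 + (1/3)·(-5) = -1/2.
y-coordinate: (1/2)·0 + (1/6)·(-4) + (1/3)·2 = 0.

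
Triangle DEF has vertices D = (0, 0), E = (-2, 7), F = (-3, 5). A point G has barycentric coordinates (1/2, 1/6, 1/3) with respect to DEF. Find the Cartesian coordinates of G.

G = (1/2)·D + (1/6)·E + (1/3)·F.
x-coordinate: (1/2)·0 + (1/6)·(-2) + (1/3)·(-3) = -4/3.
y-coordinate: (1/2)·0 + (1/6)·7 + (1/3)·5 = 17/6.

(-4/3, 17/6)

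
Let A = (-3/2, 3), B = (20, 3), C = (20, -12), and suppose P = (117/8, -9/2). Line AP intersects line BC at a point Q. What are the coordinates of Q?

Barycentric coordinates of P with respect to ABC: (1/4, 1/4, 1/2).
On side BC the A-coordinate is zero; dropping P's A-weight 1/4 and renormalizing the remaining 1/4 : 1/2 gives weights 1/3, 2/3 on B, C.
Q = (1/3)·(20, 3) + (2/3)·(20, -12) = (20, -7).

(20, -7)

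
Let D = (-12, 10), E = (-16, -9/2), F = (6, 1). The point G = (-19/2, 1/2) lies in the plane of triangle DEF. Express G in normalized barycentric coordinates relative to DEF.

(1/4, 1/2, 1/4)

Signed area of the reference triangle: [DEF] = ½·((-12)·(-9/2−1) + (-16)·(1−10) + 6·(10−(-9/2))) = ½·(66 + 144 + 87) = 297/2.
[GEF] = ½·((-19/2)·(-9/2−1) + (-16)·(1−(1/2)) + 6·(1/2−(-9/2))) = ½·(209/4 − 8 + 30) = 297/8, so the D-coordinate is (297/8)/(297/2) = 1/4.
[DGF] = ½·((-12)·(1/2−1) + (-19/2)·(1−10) + 6·(10−(1/2))) = ½·(6 + 171/2 + 57) = 297/4, so the E-coordinate is 1/2.
[DEG] = ½·((-12)·(-9/2−(1/2)) + (-16)·(1/2−10) + (-19/2)·(10−(-9/2))) = ½·(60 + 152 − 551/4) = 297/8, so the F-coordinate is 1/4.
Check: 1/4 + 1/2 + 1/4 = 1.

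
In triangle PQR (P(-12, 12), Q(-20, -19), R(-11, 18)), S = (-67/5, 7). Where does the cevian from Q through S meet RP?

(-47/4, 27/2)

Barycentric coordinates of S with respect to PQR: (3/5, 1/5, 1/5).
On side RP the Q-coordinate is zero; dropping S's Q-weight 1/5 and renormalizing the remaining 1/5 : 3/5 gives weights 1/4, 3/4 on R, P.
T = (1/4)·(-11, 18) + (3/4)·(-12, 12) = (-47/4, 27/2).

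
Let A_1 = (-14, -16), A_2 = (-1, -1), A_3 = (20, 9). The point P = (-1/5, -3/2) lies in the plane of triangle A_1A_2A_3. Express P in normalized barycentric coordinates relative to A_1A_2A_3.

(1/10, 4/5, 1/10)

Signed area of the reference triangle: [A_1A_2A_3] = ½·((-14)·(-1−9) + (-1)·(9−(-16)) + 20·(-16−(-1))) = ½·(140 − 25 − 300) = -185/2.
[PA_2A_3] = ½·((-1/5)·(-1−9) + (-1)·(9−(-3/2)) + 20·(-3/2−(-1))) = ½·(2 − 21/2 − 10) = -37/4, so the A_1-coordinate is (-37/4)/(-185/2) = 1/10.
[A_1PA_3] = ½·((-14)·(-3/2−9) + (-1/5)·(9−(-16)) + 20·(-16−(-3/2))) = ½·(147 − 5 − 290) = -74, so the A_2-coordinate is 4/5.
[A_1A_2P] = ½·((-14)·(-1−(-3/2)) + (-1)·(-3/2−(-16)) + (-1/5)·(-16−(-1))) = ½·(-7 − 29/2 + 3) = -37/4, so the A_3-coordinate is 1/10.
Check: 1/10 + 4/5 + 1/10 = 1.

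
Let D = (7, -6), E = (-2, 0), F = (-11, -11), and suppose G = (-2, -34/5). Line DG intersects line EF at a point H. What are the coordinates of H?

Barycentric coordinates of G with respect to DEF: (2/5, 1/5, 2/5).
On side EF the D-coordinate is zero; dropping G's D-weight 2/5 and renormalizing the remaining 1/5 : 2/5 gives weights 1/3, 2/3 on E, F.
H = (1/3)·(-2, 0) + (2/3)·(-11, -11) = (-8, -22/3).

(-8, -22/3)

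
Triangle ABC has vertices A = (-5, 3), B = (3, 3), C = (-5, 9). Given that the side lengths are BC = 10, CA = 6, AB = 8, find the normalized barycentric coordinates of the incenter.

The incenter has barycentric coordinates proportional to the opposite side lengths: (10 : 6 : 8).
Normalizing by 10+6+8 = 24 gives (5/12, 1/4, 1/3).

(5/12, 1/4, 1/3)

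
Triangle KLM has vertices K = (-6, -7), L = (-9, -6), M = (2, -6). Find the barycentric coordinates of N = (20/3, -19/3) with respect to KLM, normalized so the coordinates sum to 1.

Signed area of the reference triangle: [KLM] = ½·((-6)·(-6−(-6)) + (-9)·(-6−(-7)) + 2·(-7−(-6))) = ½·(0 − 9 − 2) = -11/2.
[NLM] = ½·((20/3)·(-6−(-6)) + (-9)·(-6−(-19/3)) + 2·(-19/3−(-6))) = ½·(0 − 3 − 2/3) = -11/6, so the K-coordinate is (-11/6)/(-11/2) = 1/3.
[KNM] = ½·((-6)·(-19/3−(-6)) + (20/3)·(-6−(-7)) + 2·(-7−(-19/3))) = ½·(2 + 20/3 − 4/3) = 11/3, so the L-coordinate is -2/3.
[KLN] = ½·((-6)·(-6−(-19/3)) + (-9)·(-19/3−(-7)) + (20/3)·(-7−(-6))) = ½·(-2 − 6 − 20/3) = -22/3, so the M-coordinate is 4/3.
Check: 1/3 − 2/3 + 4/3 = 1.

(1/3, -2/3, 4/3)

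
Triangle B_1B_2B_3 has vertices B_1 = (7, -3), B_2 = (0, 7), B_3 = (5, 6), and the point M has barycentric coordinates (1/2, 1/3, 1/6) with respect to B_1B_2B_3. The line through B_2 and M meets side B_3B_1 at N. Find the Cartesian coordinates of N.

Line B_2M meets B_3B_1 where the B_2-coordinate vanishes; zeroing M's B_2-weight and renormalizing leaves B_3, B_1-weights 1/6 : 1/2 → (1/4, 3/4).
So N = (1/4)·B_3 + (3/4)·B_1 = (13/2, -3/4).

(13/2, -3/4)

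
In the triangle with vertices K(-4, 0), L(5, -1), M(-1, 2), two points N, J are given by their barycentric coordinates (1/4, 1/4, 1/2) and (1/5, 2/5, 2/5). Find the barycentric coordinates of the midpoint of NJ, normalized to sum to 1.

Since both coordinate triples sum to 1, the midpoint's barycentrics are the componentwise average.
(1/4+1/5)/2 = 9/40; similarly 13/40 and 9/20.

(9/40, 13/40, 9/20)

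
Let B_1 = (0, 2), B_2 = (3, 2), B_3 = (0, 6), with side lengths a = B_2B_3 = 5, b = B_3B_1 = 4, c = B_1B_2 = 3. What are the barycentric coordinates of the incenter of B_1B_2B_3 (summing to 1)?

The incenter has barycentric coordinates proportional to the opposite side lengths: (5 : 4 : 3).
Normalizing by 5+4+3 = 12 gives (5/12, 1/3, 1/4).

(5/12, 1/3, 1/4)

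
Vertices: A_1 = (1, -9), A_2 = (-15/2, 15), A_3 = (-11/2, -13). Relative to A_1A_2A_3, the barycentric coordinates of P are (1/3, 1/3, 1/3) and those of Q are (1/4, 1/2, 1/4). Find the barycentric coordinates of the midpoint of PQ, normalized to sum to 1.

Since both coordinate triples sum to 1, the midpoint's barycentrics are the componentwise average.
(1/3+1/4)/2 = 7/24; similarly 5/12 and 7/24.

(7/24, 5/12, 7/24)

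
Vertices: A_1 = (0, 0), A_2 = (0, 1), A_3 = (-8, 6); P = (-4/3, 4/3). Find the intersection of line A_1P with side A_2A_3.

Barycentric coordinates of P with respect to A_1A_2A_3: (1/2, 1/3, 1/6).
On side A_2A_3 the A_1-coordinate is zero; dropping P's A_1-weight 1/2 and renormalizing the remaining 1/3 : 1/6 gives weights 2/3, 1/3 on A_2, A_3.
Q = (2/3)·(0, 1) + (1/3)·(-8, 6) = (-8/3, 8/3).

(-8/3, 8/3)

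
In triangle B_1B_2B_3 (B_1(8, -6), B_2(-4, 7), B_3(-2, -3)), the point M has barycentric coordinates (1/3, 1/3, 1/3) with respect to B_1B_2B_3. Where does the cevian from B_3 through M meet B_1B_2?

Line B_3M meets B_1B_2 where the B_3-coordinate vanishes; zeroing M's B_3-weight and renormalizing leaves B_1, B_2-weights 1/3 : 1/3 → (1/2, 1/2).
So N = (1/2)·B_1 + (1/2)·B_2 = (2, 1/2).

(2, 1/2)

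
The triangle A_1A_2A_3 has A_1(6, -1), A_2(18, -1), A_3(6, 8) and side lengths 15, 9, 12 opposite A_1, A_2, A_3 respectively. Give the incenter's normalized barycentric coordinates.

The incenter has barycentric coordinates proportional to the opposite side lengths: (15 : 9 : 12).
Normalizing by 15+9+12 = 36 gives (5/12, 1/4, 1/3).

(5/12, 1/4, 1/3)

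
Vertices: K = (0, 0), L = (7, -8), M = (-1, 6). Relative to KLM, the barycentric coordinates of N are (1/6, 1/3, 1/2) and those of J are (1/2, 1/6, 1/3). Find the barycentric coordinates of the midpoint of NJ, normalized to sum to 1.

(1/3, 1/4, 5/12)

Since both coordinate triples sum to 1, the midpoint's barycentrics are the componentwise average.
(1/6+1/2)/2 = 1/3; similarly 1/4 and 5/12.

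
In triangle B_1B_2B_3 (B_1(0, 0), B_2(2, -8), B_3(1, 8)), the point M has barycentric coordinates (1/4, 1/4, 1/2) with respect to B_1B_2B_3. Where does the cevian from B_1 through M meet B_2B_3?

(4/3, 8/3)

Line B_1M meets B_2B_3 where the B_1-coordinate vanishes; zeroing M's B_1-weight and renormalizing leaves B_2, B_3-weights 1/4 : 1/2 → (1/3, 2/3).
So N = (1/3)·B_2 + (2/3)·B_3 = (4/3, 8/3).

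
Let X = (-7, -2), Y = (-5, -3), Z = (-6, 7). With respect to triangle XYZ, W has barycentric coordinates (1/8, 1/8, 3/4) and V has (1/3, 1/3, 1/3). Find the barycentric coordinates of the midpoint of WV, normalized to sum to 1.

(11/48, 11/48, 13/24)

Since both coordinate triples sum to 1, the midpoint's barycentrics are the componentwise average.
(1/8+1/3)/2 = 11/48; similarly 11/48 and 13/24.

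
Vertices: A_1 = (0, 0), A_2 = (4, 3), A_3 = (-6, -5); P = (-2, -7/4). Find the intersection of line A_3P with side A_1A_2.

(2, 3/2)

Barycentric coordinates of P with respect to A_1A_2A_3: (1/4, 1/4, 1/2).
On side A_1A_2 the A_3-coordinate is zero; dropping P's A_3-weight 1/2 and renormalizing the remaining 1/4 : 1/4 gives weights 1/2, 1/2 on A_1, A_2.
Q = (1/2)·(0, 0) + (1/2)·(4, 3) = (2, 3/2).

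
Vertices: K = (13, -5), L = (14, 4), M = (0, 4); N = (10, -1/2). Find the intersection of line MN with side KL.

Barycentric coordinates of N with respect to KLM: (1/2, 1/4, 1/4).
On side KL the M-coordinate is zero; dropping N's M-weight 1/4 and renormalizing the remaining 1/2 : 1/4 gives weights 2/3, 1/3 on K, L.
J = (2/3)·(13, -5) + (1/3)·(14, 4) = (40/3, -2).

(40/3, -2)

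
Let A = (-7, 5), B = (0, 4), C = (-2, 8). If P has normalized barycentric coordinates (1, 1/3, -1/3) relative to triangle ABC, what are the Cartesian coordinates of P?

(-19/3, 11/3)

P = 1·A + (1/3)·B + (-1/3)·C.
x-coordinate: 1·(-7) + (1/3)·0 + (-1/3)·(-2) = -19/3.
y-coordinate: 1·5 + (1/3)·4 + (-1/3)·8 = 11/3.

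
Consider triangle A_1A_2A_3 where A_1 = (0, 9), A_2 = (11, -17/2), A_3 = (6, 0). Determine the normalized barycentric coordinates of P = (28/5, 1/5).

Signed area of the reference triangle: [A_1A_2A_3] = ½·(0·(-17/2−0) + 11·(0−9) + 6·(9−(-17/2))) = ½·(0 − 99 + 105) = 3.
[PA_2A_3] = ½·((28/5)·(-17/2−0) + 11·(0−(1/5)) + 6·(1/5−(-17/2))) = ½·(-238/5 − 11/5 + 261/5) = 6/5, so the A_1-coordinate is (6/5)/3 = 2/5.
[A_1PA_3] = ½·(0·(1/5−0) + (28/5)·(0−9) + 6·(9−(1/5))) = ½·(0 − 252/5 + 264/5) = 6/5, so the A_2-coordinate is 2/5.
[A_1A_2P] = ½·(0·(-17/2−(1/5)) + 11·(1/5−9) + (28/5)·(9−(-17/2))) = ½·(0 − 484/5 + 98) = 3/5, so the A_3-coordinate is 1/5.
Check: 2/5 + 2/5 + 1/5 = 1.

(2/5, 2/5, 1/5)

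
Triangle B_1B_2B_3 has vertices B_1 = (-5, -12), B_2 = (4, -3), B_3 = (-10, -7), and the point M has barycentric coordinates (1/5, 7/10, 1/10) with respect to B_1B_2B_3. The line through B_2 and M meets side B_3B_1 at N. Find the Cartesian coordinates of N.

(-20/3, -31/3)

Line B_2M meets B_3B_1 where the B_2-coordinate vanishes; zeroing M's B_2-weight and renormalizing leaves B_3, B_1-weights 1/10 : 1/5 → (1/3, 2/3).
So N = (1/3)·B_3 + (2/3)·B_1 = (-20/3, -31/3).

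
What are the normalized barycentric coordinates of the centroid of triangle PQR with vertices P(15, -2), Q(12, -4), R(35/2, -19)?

(1/3, 1/3, 1/3)

The centroid is the average of the vertices, so each weight is 1/3.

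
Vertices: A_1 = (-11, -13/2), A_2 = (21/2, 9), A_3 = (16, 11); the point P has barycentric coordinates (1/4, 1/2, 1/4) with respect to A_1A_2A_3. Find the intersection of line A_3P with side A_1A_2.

(10/3, 23/6)

Line A_3P meets A_1A_2 where the A_3-coordinate vanishes; zeroing P's A_3-weight and renormalizing leaves A_1, A_2-weights 1/4 : 1/2 → (1/3, 2/3).
So Q = (1/3)·A_1 + (2/3)·A_2 = (10/3, 23/6).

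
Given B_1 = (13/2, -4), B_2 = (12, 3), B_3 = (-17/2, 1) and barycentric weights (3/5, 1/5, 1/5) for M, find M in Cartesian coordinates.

M = (3/5)·B_1 + (1/5)·B_2 + (1/5)·B_3.
x-coordinate: (3/5)·(13/2) + (1/5)·12 + (1/5)·(-17/2) = 23/5.
y-coordinate: (3/5)·(-4) + (1/5)·3 + (1/5)·1 = -8/5.

(23/5, -8/5)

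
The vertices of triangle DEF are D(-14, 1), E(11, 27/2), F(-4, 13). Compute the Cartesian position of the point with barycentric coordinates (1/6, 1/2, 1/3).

(11/6, 45/4)

G = (1/6)·D + (1/2)·E + (1/3)·F.
x-coordinate: (1/6)·(-14) + (1/2)·11 + (1/3)·(-4) = 11/6.
y-coordinate: (1/6)·1 + (1/2)·(27/2) + (1/3)·13 = 45/4.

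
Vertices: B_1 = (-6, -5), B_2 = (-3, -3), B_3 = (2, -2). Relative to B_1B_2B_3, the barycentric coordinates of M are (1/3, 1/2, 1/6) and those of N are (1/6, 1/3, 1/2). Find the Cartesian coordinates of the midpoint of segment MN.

Barycentric coordinates of the midpoint are the average: (1/4, 5/12, 1/3).
Converting: (1/4)·B_1 + (5/12)·B_2 + (1/3)·B_3 = (-25/12, -19/6).

(-25/12, -19/6)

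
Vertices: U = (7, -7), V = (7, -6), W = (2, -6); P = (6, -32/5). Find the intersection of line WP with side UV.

Barycentric coordinates of P with respect to UVW: (2/5, 2/5, 1/5).
On side UV the W-coordinate is zero; dropping P's W-weight 1/5 and renormalizing the remaining 2/5 : 2/5 gives weights 1/2, 1/2 on U, V.
Q = (1/2)·(7, -7) + (1/2)·(7, -6) = (7, -13/2).

(7, -13/2)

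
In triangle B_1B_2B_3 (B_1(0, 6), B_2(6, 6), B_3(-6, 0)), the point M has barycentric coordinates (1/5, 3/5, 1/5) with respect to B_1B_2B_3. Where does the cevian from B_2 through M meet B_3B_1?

(-3, 3)

Line B_2M meets B_3B_1 where the B_2-coordinate vanishes; zeroing M's B_2-weight and renormalizing leaves B_3, B_1-weights 1/5 : 1/5 → (1/2, 1/2).
So N = (1/2)·B_3 + (1/2)·B_1 = (-3, 3).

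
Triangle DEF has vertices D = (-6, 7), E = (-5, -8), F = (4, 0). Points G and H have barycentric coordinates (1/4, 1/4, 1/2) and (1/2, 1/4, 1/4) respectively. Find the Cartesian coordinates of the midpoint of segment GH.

(-2, 5/8)

Barycentric coordinates of the midpoint are the average: (3/8, 1/4, 3/8).
Converting: (3/8)·D + (1/4)·E + (3/8)·F = (-2, 5/8).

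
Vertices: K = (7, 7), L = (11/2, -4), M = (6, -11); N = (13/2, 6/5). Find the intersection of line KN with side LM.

Barycentric coordinates of N with respect to KLM: (3/5, 1/5, 1/5).
On side LM the K-coordinate is zero; dropping N's K-weight 3/5 and renormalizing the remaining 1/5 : 1/5 gives weights 1/2, 1/2 on L, M.
J = (1/2)·(11/2, -4) + (1/2)·(6, -11) = (23/4, -15/2).

(23/4, -15/2)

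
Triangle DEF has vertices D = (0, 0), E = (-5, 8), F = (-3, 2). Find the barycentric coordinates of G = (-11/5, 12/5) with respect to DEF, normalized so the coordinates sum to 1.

Signed area of the reference triangle: [DEF] = ½·(0·(8−2) + (-5)·(2−0) + (-3)·(0−8)) = ½·(0 − 10 + 24) = 7.
[GEF] = ½·((-11/5)·(8−2) + (-5)·(2−(12/5)) + (-3)·(12/5−8)) = ½·(-66/5 + 2 + 84/5) = 14/5, so the D-coordinate is (14/5)/7 = 2/5.
[DGF] = ½·(0·(12/5−2) + (-11/5)·(2−0) + (-3)·(0−(12/5))) = ½·(0 − 22/5 + 36/5) = 7/5, so the E-coordinate is 1/5.
[DEG] = ½·(0·(8−(12/5)) + (-5)·(12/5−0) + (-11/5)·(0−8)) = ½·(0 − 12 + 88/5) = 14/5, so the F-coordinate is 2/5.
Check: 2/5 + 1/5 + 2/5 = 1.

(2/5, 1/5, 2/5)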